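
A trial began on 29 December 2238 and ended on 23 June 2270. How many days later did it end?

Day-of-year of December 29, 2238: 363.
Day-of-year of June 23, 2270: 174.
2238 has 365 days, so 365 − 363 = 2 days remain in 2238.
Full years 2239–2269: 23 common + 8 leap = 23×365 + 8×366 = 11323 days.
Total: 2 + 11323 + 174 = 11499 days.

11499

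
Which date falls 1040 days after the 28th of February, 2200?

the 4th of January, 2203

Count 1040 days after February 28, 2200:
Day-of-year of February 28, 2200: 59.
Day-of-year of January 4, 2203: 4.
2200 has 365 days, so 365 − 59 = 306 days remain in 2200.
Full years: 2201: 365; 2202: 365. Sum = 730.
Total: 306 + 730 + 4 = 1040 days.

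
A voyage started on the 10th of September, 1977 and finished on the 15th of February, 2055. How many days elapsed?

28282

From September 10, 1977 to September 10, 2054: 77 years, of which 19 contain a Feb 29 — 58×365 + 19×366 = 28124 days.
(2000 is a leap year (divisible by 400).)
September 2054: 30 − 10 = 20 days remain.
Then October (31), November (30), December (31), January (31): 31 + 30 + 31 + 31 = 123 days.
February 1–15, 2055: 15 days (2055 is not a leap year).
Residual: 158 days.
Total: 28282 days.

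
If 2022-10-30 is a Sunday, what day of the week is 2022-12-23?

October 2022: 31 − 30 = 1 day remains.
Then November (30): 30 days.
December 1–23, 2022: 23 days.
Total: 1 + 30 + 23 = 54 days.
54 mod 7 = 5, so 5 days after Sunday is Friday.

Friday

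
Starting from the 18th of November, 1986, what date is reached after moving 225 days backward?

the 7th of April, 1986

Count 225 days before November 18, 1986:
April 1986: 30 − 7 = 23 days remain.
Then May (31), June (30), July (31), August (31), September (30), October (31): 31 + 30 + 31 + 31 + 30 + 31 = 184 days.
November 1–18, 1986: 18 days.
Total: 23 + 184 + 18 = 225 days.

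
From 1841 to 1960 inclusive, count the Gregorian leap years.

Years divisible by 4: 1844, 1848, …, 1960 — 30 in all.
Of these, 1900 is divisible by 100 but not 400, so not leap.
Leap years: 30 − 1 = 29.

29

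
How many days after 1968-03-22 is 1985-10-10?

From March 22, 1968 to March 22, 1985: 17 years, of which 4 contain a Feb 29 — 13×365 + 4×366 = 6209 days.
March 1985: 31 − 22 = 9 days remain.
Then April (30), May (31), June (30), July (31), August (31), September (30): 30 + 31 + 30 + 31 + 31 + 30 = 183 days.
October 1–10, 1985: 10 days.
Residual: 202 days.
Total: 6411 days.

6411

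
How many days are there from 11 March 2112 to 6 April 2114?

March 2112: 31 − 11 = 20 days remain.
Then 24 full months totalling 730 days.
April 1–6, 2114: 6 days.
Total: 20 + 730 + 6 = 756 days.

756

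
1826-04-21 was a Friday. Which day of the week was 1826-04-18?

Count forward from the earlier date (April 18, 1826) to the later (April 21, 1826):
Within April 1826: 21 − 18 = 3 days.
3 mod 7 = 3, so 3 days before Friday is Tuesday.

Tuesday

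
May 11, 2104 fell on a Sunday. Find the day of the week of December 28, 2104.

Sunday

May 2104: 31 − 11 = 20 days remain.
Then June (30), July (31), August (31), September (30), October (31), November (30): 30 + 31 + 31 + 30 + 31 + 30 = 183 days.
December 1–28, 2104: 28 days.
Total: 20 + 183 + 28 = 231 days.
231 is a multiple of 7, so December 28, 2104 falls on the same weekday: Sunday.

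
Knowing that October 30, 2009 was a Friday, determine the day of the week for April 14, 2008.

Monday

Count forward from the earlier date (April 14, 2008) to the later (October 30, 2009):
Day-of-year of April 14, 2008: 105.
Day-of-year of October 30, 2009: 303.
2008 has 366 days, so 366 − 105 = 261 days remain in 2008.
Total: 261 + 303 = 564 days.
564 mod 7 = 4, so 4 days before Friday is Monday.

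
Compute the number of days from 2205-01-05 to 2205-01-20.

15

Within January 2205: 20 − 5 = 15 days.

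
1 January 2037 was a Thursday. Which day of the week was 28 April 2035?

Count forward from the earlier date (April 28, 2035) to the later (January 1, 2037):
April 2035: 30 − 28 = 2 days remain.
Then 20 full months totalling 611 days.
January 1, 2037: 1 day.
Total: 2 + 611 + 1 = 614 days.
614 mod 7 = 5, so 5 days before Thursday is Saturday.

Saturday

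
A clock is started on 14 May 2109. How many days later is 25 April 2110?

346

May 2109: 31 − 14 = 17 days remain.
Then 10 full months totalling 304 days.
April 1–25, 2110: 25 days.
Residual: 346 days.
Total: 346 days.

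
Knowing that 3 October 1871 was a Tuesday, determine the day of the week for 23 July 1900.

From October 3, 1871 to October 3, 1899: 28 years, of which 7 contain a Feb 29 — 21×365 + 7×366 = 10227 days.
October 1899: 31 − 3 = 28 days remain.
Then November (30), December (31), January (31), February 1900 (28), March (31), April (30), May (31), June (30): 30 + 31 + 31 + 28 + 31 + 30 + 31 + 30 = 242 days.
July 1–23, 1900: 23 days.
Residual: 293 days.
Total: 10520 days.
10520 mod 7 = 6, so 6 days after Tuesday is Monday.

Monday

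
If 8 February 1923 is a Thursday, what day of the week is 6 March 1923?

February 1923: 28 − 8 = 20 days remain (1923 is not a leap year, so February has 28 days).
March 1–6, 1923: 6 days.
Total: 20 + 6 = 26 days.
26 mod 7 = 5, so 5 days after Thursday is Tuesday.

Tuesday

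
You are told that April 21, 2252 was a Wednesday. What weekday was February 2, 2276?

Wednesday

Day-of-year of April 21, 2252: 112.
Day-of-year of February 2, 2276: 33.
2252 has 366 days, so 366 − 112 = 254 days remain in 2252.
Full years 2253–2275: 18 common + 5 leap = 18×365 + 5×366 = 8400 days.
Total: 254 + 8400 + 33 = 8687 days.
8687 is a multiple of 7, so February 2, 2276 falls on the same weekday: Wednesday.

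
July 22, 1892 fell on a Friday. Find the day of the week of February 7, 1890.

Friday

Count forward from the earlier date (February 7, 1890) to the later (July 22, 1892):
Day-of-year of February 7, 1890: 38.
Day-of-year of July 22, 1892: 204.
1890 has 365 days, so 365 − 38 = 327 days remain in 1890.
Full years: 1891: 365. Sum = 365.
Total: 327 + 365 + 204 = 896 days.
896 is a multiple of 7, so February 7, 1890 falls on the same weekday: Friday.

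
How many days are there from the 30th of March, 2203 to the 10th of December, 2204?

621

March 30, 2203 → March 30, 2204: 366 days (2204 is a leap year).
March 2204: 31 − 30 = 1 day remains.
Then April (30), May (31), June (30), July (31), August (31), September (30), October (31), November (30): 30 + 31 + 30 + 31 + 31 + 30 + 31 + 30 = 244 days.
December 1–10, 2204: 10 days.
Residual: 255 days.
Total: 621 days.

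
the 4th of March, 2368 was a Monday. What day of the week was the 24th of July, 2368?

Wednesday

March 2368: 31 − 4 = 27 days remain.
Then April (30), May (31), June (30): 30 + 31 + 30 = 91 days.
July 1–24, 2368: 24 days.
Total: 27 + 91 + 24 = 142 days.
142 mod 7 = 2, so 2 days after Monday is Wednesday.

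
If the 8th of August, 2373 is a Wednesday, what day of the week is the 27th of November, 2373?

August 2373: 31 − 8 = 23 days remain.
Then September (30), October (31): 30 + 31 = 61 days.
November 1–27, 2373: 27 days.
Total: 23 + 61 + 27 = 111 days.
111 mod 7 = 6, so 6 days after Wednesday is Tuesday.

Tuesday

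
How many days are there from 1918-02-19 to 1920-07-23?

Day-of-year of February 19, 1918: 50.
Day-of-year of July 23, 1920: 205.
1918 has 365 days, so 365 − 50 = 315 days remain in 1918.
Full years: 1919: 365. Sum = 365.
Total: 315 + 365 + 205 = 885 days.

885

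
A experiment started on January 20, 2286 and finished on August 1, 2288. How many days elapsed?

924

January 2286: 31 − 20 = 11 days remain.
Then 30 full months totalling 912 days.
August 1, 2288: 1 day.
Total: 11 + 912 + 1 = 924 days.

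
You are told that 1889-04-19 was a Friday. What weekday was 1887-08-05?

Friday

Count forward from the earlier date (August 5, 1887) to the later (April 19, 1889):
August 5, 1887 → August 5, 1888: 366 days (1888 is a leap year).
August 1888: 31 − 5 = 26 days remain.
Then September (30), October (31), November (30), December (31), January (31), February 1889 (28), March (31): 30 + 31 + 30 + 31 + 31 + 28 + 31 = 212 days.
April 1–19, 1889: 19 days.
Residual: 257 days.
Total: 623 days.
623 is a multiple of 7, so 1887-08-05 falls on the same weekday: Friday.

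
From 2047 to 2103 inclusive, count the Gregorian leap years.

Years divisible by 4: 2048, 2052, …, 2100 — 14 in all.
Of these, 2100 is divisible by 100 but not 400, so not leap.
Leap years: 14 − 1 = 13.

13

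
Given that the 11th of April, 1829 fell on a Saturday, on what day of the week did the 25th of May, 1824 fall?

Tuesday

Count forward from the earlier date (May 25, 1824) to the later (April 11, 1829):
Day-of-year of May 25, 1824: 146.
Day-of-year of April 11, 1829: 101.
1824 has 366 days, so 366 − 146 = 220 days remain in 1824.
Full years: 1825: 365; 1826: 365; 1827: 365; 1828: 366. Sum = 1461.
Total: 220 + 1461 + 101 = 1782 days.
1782 mod 7 = 4, so 4 days before Saturday is Tuesday.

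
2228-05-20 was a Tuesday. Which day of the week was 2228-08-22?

Friday

May 2228: 31 − 20 = 11 days remain.
Then June (30), July (31): 30 + 31 = 61 days.
August 1–22, 2228: 22 days.
Total: 11 + 61 + 22 = 94 days.
94 mod 7 = 3, so 3 days after Tuesday is Friday.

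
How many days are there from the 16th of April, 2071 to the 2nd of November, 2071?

200

April 2071: 30 − 16 = 14 days remain.
Then May (31), June (30), July (31), August (31), September (30), October (31): 31 + 30 + 31 + 31 + 30 + 31 = 184 days.
November 1–2, 2071: 2 days.
Total: 14 + 184 + 2 = 200 days.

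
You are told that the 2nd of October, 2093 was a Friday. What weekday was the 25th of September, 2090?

Count forward from the earlier date (September 25, 2090) to the later (October 2, 2093):
September 25, 2090 → September 25, 2091: 365 days.
September 25, 2091 → September 25, 2092: 366 days (2092 is a leap year).
September 25, 2092 → September 25, 2093: 365 days.
September 2093: 30 − 25 = 5 days remain.
October 1–2, 2093: 2 days.
Residual: 7 days.
Total: 1103 days.
1103 mod 7 = 4, so 4 days before Friday is Monday.

Monday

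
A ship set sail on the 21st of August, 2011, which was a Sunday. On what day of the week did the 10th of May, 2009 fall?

Count forward from the earlier date (May 10, 2009) to the later (August 21, 2011):
Day-of-year of May 10, 2009: 130.
Day-of-year of August 21, 2011: 233.
2009 has 365 days, so 365 − 130 = 235 days remain in 2009.
Full years: 2010: 365. Sum = 365.
Total: 235 + 365 + 233 = 833 days.
833 is a multiple of 7, so the 10th of May, 2009 falls on the same weekday: Sunday.

Sunday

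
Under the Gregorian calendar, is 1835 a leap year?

No

1835 is not a leap year.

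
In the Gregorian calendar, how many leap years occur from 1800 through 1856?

Years divisible by 4: 1800, 1804, …, 1856 — 15 in all.
Of these, 1800 is divisible by 100 but not 400, so not leap.
Leap years: 15 − 1 = 14.

14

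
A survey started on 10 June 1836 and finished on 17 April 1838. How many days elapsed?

Day-of-year of June 10, 1836: 162.
Day-of-year of April 17, 1838: 107.
1836 has 366 days, so 366 − 162 = 204 days remain in 1836.
Full years: 1837: 365. Sum = 365.
Total: 204 + 365 + 107 = 676 days.

676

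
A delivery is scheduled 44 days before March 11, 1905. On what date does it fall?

January 26, 1905

Count 44 days before March 11, 1905:
January 1905: 31 − 26 = 5 days remain.
Then February 1905 (28): 28 days.
March 1–11, 1905: 11 days.
Total: 5 + 28 + 11 = 44 days.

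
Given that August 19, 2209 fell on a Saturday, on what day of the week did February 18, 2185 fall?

Count forward from the earlier date (February 18, 2185) to the later (August 19, 2209):
From February 18, 2185 to February 18, 2209: 24 years, of which 5 contain a Feb 29 — 19×365 + 5×366 = 8765 days.
(2200 is not a leap year (divisible by 100 but not 400).)
February 2209: 28 − 18 = 10 days remain (2209 is not a leap year, so February has 28 days).
Then March (31), April (30), May (31), June (30), July (31): 31 + 30 + 31 + 30 + 31 = 153 days.
August 1–19, 2209: 19 days.
Residual: 182 days.
Total: 8947 days.
8947 mod 7 = 1, so 1 day before Saturday is Friday.

Friday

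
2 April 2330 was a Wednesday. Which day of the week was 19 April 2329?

Count forward from the earlier date (April 19, 2329) to the later (April 2, 2330):
April 2329: 30 − 19 = 11 days remain.
Then 11 full months totalling 335 days.
April 1–2, 2330: 2 days.
Total: 11 + 335 + 2 = 348 days.
348 mod 7 = 5, so 5 days before Wednesday is Friday.

Friday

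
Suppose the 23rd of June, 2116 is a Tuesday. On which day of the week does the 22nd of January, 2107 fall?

Count forward from the earlier date (January 22, 2107) to the later (June 23, 2116):
Day-of-year of January 22, 2107: 22.
Day-of-year of June 23, 2116: 175.
2107 has 365 days, so 365 − 22 = 343 days remain in 2107.
Full years 2108–2115: 6 common + 2 leap = 6×365 + 2×366 = 2922 days.
Total: 343 + 2922 + 175 = 3440 days.
3440 mod 7 = 3, so 3 days before Tuesday is Saturday.

Saturday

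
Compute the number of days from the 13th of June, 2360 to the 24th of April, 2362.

680

Day-of-year of June 13, 2360: 165.
Day-of-year of April 24, 2362: 114.
2360 has 366 days, so 366 − 165 = 201 days remain in 2360.
Full years: 2361: 365. Sum = 365.
Total: 201 + 365 + 114 = 680 days.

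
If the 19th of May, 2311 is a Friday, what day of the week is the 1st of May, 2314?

Friday

Day-of-year of May 19, 2311: 139.
Day-of-year of May 1, 2314: 121.
2311 has 365 days, so 365 − 139 = 226 days remain in 2311.
Full years: 2312: 366; 2313: 365. Sum = 731.
Total: 226 + 731 + 121 = 1078 days.
1078 is a multiple of 7, so the 1st of May, 2314 falls on the same weekday: Friday.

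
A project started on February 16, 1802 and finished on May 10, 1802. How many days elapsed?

February 1802: 28 − 16 = 12 days remain (1802 is not a leap year, so February has 28 days).
Then March (31), April (30): 31 + 30 = 61 days.
May 1–10, 1802: 10 days.
Total: 12 + 61 + 10 = 83 days.

83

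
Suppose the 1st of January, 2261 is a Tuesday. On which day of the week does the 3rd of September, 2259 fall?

Saturday

Count forward from the earlier date (September 3, 2259) to the later (January 1, 2261):
September 2259: 30 − 3 = 27 days remain.
Then 15 full months totalling 458 days.
January 1, 2261: 1 day.
Total: 27 + 458 + 1 = 486 days.
486 mod 7 = 3, so 3 days before Tuesday is Saturday.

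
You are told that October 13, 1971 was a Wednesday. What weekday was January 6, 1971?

Count forward from the earlier date (January 6, 1971) to the later (October 13, 1971):
January 1971: 31 − 6 = 25 days remain.
Then February 1971 (28), March (31), April (30), May (31), June (30), July (31), August (31), September (30): 28 + 31 + 30 + 31 + 30 + 31 + 31 + 30 = 242 days.
October 1–13, 1971: 13 days.
Total: 25 + 242 + 13 = 280 days.
280 is a multiple of 7, so January 6, 1971 falls on the same weekday: Wednesday.

Wednesday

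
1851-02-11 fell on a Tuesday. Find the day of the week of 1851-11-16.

February 1851: 28 − 11 = 17 days remain (1851 is not a leap year, so February has 28 days).
Then March (31), April (30), May (31), June (30), July (31), August (31), September (30), October (31): 31 + 30 + 31 + 30 + 31 + 31 + 30 + 31 = 245 days.
November 1–16, 1851: 16 days.
Total: 17 + 245 + 16 = 278 days.
278 mod 7 = 5, so 5 days after Tuesday is Sunday.

Sunday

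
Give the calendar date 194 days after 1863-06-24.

1864-01-04

Count 194 days after June 24, 1863:
June 1863: 30 − 24 = 6 days remain.
Then July (31), August (31), September (30), October (31), November (30), December (31): 31 + 31 + 30 + 31 + 30 + 31 = 184 days.
January 1–4, 1864: 4 days.
Residual: 194 days.
Total: 194 days.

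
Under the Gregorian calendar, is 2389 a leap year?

No

2389 is not a leap year.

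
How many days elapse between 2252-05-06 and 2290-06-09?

Day-of-year of May 6, 2252: 127.
Day-of-year of June 9, 2290: 160.
2252 has 366 days, so 366 − 127 = 239 days remain in 2252.
Full years 2253–2289: 28 common + 9 leap = 28×365 + 9×366 = 13514 days.
Total: 239 + 13514 + 160 = 13913 days.

13913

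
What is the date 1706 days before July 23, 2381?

November 20, 2376

Count 1706 days before July 23, 2381:
November 20, 2376 → November 20, 2377: 365 days.
November 20, 2377 → November 20, 2378: 365 days.
November 20, 2378 → November 20, 2379: 365 days.
November 20, 2379 → November 20, 2380: 366 days (2380 is a leap year).
November 2380: 30 − 20 = 10 days remain.
Then December (31), January (31), February 2381 (28), March (31), April (30), May (31), June (30): 31 + 31 + 28 + 31 + 30 + 31 + 30 = 212 days.
July 1–23, 2381: 23 days.
Residual: 245 days.
Total: 1706 days.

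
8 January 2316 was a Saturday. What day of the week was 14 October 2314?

Wednesday

Count forward from the earlier date (October 14, 2314) to the later (January 8, 2316):
October 14, 2314 → October 14, 2315: 365 days.
October 2315: 31 − 14 = 17 days remain.
Then November (30), December (31): 30 + 31 = 61 days.
January 1–8, 2316: 8 days.
Residual: 86 days.
Total: 451 days.
451 mod 7 = 3, so 3 days before Saturday is Wednesday.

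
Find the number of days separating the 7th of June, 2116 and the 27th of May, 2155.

From June 7, 2116 to June 7, 2154: 38 years, of which 9 contain a Feb 29 — 29×365 + 9×366 = 13879 days.
June 2154: 30 − 7 = 23 days remain.
Then 10 full months totalling 304 days.
May 1–27, 2155: 27 days.
Residual: 354 days.
Total: 14233 days.

14233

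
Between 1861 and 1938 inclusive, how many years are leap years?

Years divisible by 4: 1864, 1868, …, 1936 — 19 in all.
Of these, 1900 is divisible by 100 but not 400, so not leap.
Leap years: 19 − 1 = 18.

18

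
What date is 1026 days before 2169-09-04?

2166-11-13

Count 1026 days before September 4, 2169:
November 13, 2166 → November 13, 2167: 365 days.
November 13, 2167 → November 13, 2168: 366 days (2168 is a leap year).
November 2168: 30 − 13 = 17 days remain.
Then 9 full months totalling 274 days.
September 1–4, 2169: 4 days.
Residual: 295 days.
Total: 1026 days.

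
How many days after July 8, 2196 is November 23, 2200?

1598

July 8, 2196 → July 8, 2197: 365 days.
July 8, 2197 → July 8, 2198: 365 days.
July 8, 2198 → July 8, 2199: 365 days.
July 8, 2199 → July 8, 2200: 365 days (2200 is not a leap year (divisible by 100 but not 400)).
July 2200: 31 − 8 = 23 days remain.
Then August (31), September (30), October (31): 31 + 30 + 31 = 92 days.
November 1–23, 2200: 23 days.
Residual: 138 days.
Total: 1598 days.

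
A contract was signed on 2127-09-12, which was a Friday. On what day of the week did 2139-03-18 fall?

Wednesday

Day-of-year of September 12, 2127: 255.
Day-of-year of March 18, 2139: 77.
2127 has 365 days, so 365 − 255 = 110 days remain in 2127.
Full years 2128–2138: 8 common + 3 leap = 8×365 + 3×366 = 4018 days.
Total: 110 + 4018 + 77 = 4205 days.
4205 mod 7 = 5, so 5 days after Friday is Wednesday.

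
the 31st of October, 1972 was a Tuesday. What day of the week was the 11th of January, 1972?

Tuesday

Count forward from the earlier date (January 11, 1972) to the later (October 31, 1972):
January 1972: 31 − 11 = 20 days remain.
Then February 1972 (29), March (31), April (30), May (31), June (30), July (31), August (31), September (30): 29 + 31 + 30 + 31 + 30 + 31 + 31 + 30 = 243 days.
October 1–31, 1972: 31 days.
Total: 20 + 243 + 31 = 294 days.
294 is a multiple of 7, so the 11th of January, 1972 falls on the same weekday: Tuesday.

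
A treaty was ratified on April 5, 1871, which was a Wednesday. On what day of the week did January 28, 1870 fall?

Count forward from the earlier date (January 28, 1870) to the later (April 5, 1871):
January 1870: 31 − 28 = 3 days remain.
Then 14 full months totalling 424 days.
April 1–5, 1871: 5 days.
Total: 3 + 424 + 5 = 432 days.
432 mod 7 = 5, so 5 days before Wednesday is Friday.

Friday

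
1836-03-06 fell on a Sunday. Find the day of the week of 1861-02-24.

Sunday

From March 6, 1836 to March 6, 1860: 24 years, of which 6 contain a Feb 29 — 18×365 + 6×366 = 8766 days.
March 1860: 31 − 6 = 25 days remain.
Then 10 full months totalling 306 days.
February 1–24, 1861: 24 days (1861 is not a leap year).
Residual: 355 days.
Total: 9121 days.
9121 is a multiple of 7, so 1861-02-24 falls on the same weekday: Sunday.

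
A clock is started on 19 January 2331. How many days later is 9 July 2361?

11129

Day-of-year of January 19, 2331: 19.
Day-of-year of July 9, 2361: 190.
2331 has 365 days, so 365 − 19 = 346 days remain in 2331.
Full years 2332–2360: 21 common + 8 leap = 21×365 + 8×366 = 10593 days.
Total: 346 + 10593 + 190 = 11129 days.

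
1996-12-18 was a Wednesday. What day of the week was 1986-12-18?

Thursday

Count forward from the earlier date (December 18, 1986) to the later (December 18, 1996):
From December 18, 1986 to December 18, 1996: 10 years, of which 3 contain a Feb 29 — 7×365 + 3×366 = 3653 days.
Total: 3653 days.
3653 mod 7 = 6, so 6 days before Wednesday is Thursday.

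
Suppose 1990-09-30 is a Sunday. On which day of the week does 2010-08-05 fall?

Thursday

From September 30, 1990 to September 30, 2009: 19 years, of which 5 contain a Feb 29 — 14×365 + 5×366 = 6940 days.
(2000 is a leap year (divisible by 400).)
September 2009: 30 − 30 = 0 days remain.
Then 10 full months totalling 304 days.
August 1–5, 2010: 5 days.
Residual: 309 days.
Total: 7249 days.
7249 mod 7 = 4, so 4 days after Sunday is Thursday.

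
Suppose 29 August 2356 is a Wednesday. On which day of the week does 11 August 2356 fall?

Count forward from the earlier date (August 11, 2356) to the later (August 29, 2356):
Within August 2356: 29 − 11 = 18 days.
18 mod 7 = 4, so 4 days before Wednesday is Saturday.

Saturday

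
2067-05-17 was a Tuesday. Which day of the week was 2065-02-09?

Monday

Count forward from the earlier date (February 9, 2065) to the later (May 17, 2067):
Day-of-year of February 9, 2065: 40.
Day-of-year of May 17, 2067: 137.
2065 has 365 days, so 365 − 40 = 325 days remain in 2065.
Full years: 2066: 365. Sum = 365.
Total: 325 + 365 + 137 = 827 days.
827 mod 7 = 1, so 1 day before Tuesday is Monday.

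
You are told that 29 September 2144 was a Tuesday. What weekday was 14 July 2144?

Tuesday

Count forward from the earlier date (July 14, 2144) to the later (September 29, 2144):
July 2144: 31 − 14 = 17 days remain.
Then August (31): 31 days.
September 1–29, 2144: 29 days.
Total: 17 + 31 + 29 = 77 days.
77 is a multiple of 7, so 14 July 2144 falls on the same weekday: Tuesday.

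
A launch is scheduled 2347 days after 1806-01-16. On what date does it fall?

1812-06-20

Count 2347 days after January 16, 1806:
January 16, 1806 → January 16, 1807: 365 days.
January 16, 1807 → January 16, 1808: 365 days.
January 16, 1808 → January 16, 1809: 366 days (1808 is a leap year).
January 16, 1809 → January 16, 1810: 365 days.
January 16, 1810 → January 16, 1811: 365 days.
January 16, 1811 → January 16, 1812: 365 days.
January 1812: 31 − 16 = 15 days remain.
Then February 1812 (29), March (31), April (30), May (31): 29 + 31 + 30 + 31 = 121 days.
June 1–20, 1812: 20 days.
Residual: 156 days.
Total: 2347 days.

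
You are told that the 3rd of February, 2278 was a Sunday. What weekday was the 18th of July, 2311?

Tuesday

From February 3, 2278 to February 3, 2311: 33 years, of which 7 contain a Feb 29 — 26×365 + 7×366 = 12052 days.
(2300 is not a leap year (divisible by 100 but not 400).)
February 2311: 28 − 3 = 25 days remain (2311 is not a leap year, so February has 28 days).
Then March (31), April (30), May (31), June (30): 31 + 30 + 31 + 30 = 122 days.
July 1–18, 2311: 18 days.
Residual: 165 days.
Total: 12217 days.
12217 mod 7 = 2, so 2 days after Sunday is Tuesday.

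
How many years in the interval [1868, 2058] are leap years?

47

Years divisible by 4: 1868, 1872, …, 2056 — 48 in all.
Of these, 1900 is divisible by 100 but not 400, so not leap.
2000 is divisible by 400, so still leap.
Leap years: 48 − 1 = 47.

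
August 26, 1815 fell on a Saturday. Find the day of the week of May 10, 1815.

Count forward from the earlier date (May 10, 1815) to the later (August 26, 1815):
May 1815: 31 − 10 = 21 days remain.
Then June (30), July (31): 30 + 31 = 61 days.
August 1–26, 1815: 26 days.
Total: 21 + 61 + 26 = 108 days.
108 mod 7 = 3, so 3 days before Saturday is Wednesday.

Wednesday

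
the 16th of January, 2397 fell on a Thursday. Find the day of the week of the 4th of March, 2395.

Count forward from the earlier date (March 4, 2395) to the later (January 16, 2397):
March 2395: 31 − 4 = 27 days remain.
Then 21 full months totalling 641 days.
January 1–16, 2397: 16 days.
Total: 27 + 641 + 16 = 684 days.
684 mod 7 = 5, so 5 days before Thursday is Saturday.

Saturday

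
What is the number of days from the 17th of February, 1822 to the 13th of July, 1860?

From February 17, 1822 to February 17, 1860: 38 years, of which 9 contain a Feb 29 — 29×365 + 9×366 = 13879 days.
February 1860: 29 − 17 = 12 days remain (1860 is a leap year, so February has 29 days).
Then March (31), April (30), May (31), June (30): 31 + 30 + 31 + 30 = 122 days.
July 1–13, 1860: 13 days.
Residual: 147 days.
Total: 14026 days.

14026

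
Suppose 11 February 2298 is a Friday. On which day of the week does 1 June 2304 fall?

February 11, 2298 → February 11, 2299: 365 days.
February 11, 2299 → February 11, 2300: 365 days.
February 11, 2300 → February 11, 2301: 365 days (2300 is not a leap year (divisible by 100 but not 400)).
February 11, 2301 → February 11, 2302: 365 days.
February 11, 2302 → February 11, 2303: 365 days.
February 11, 2303 → February 11, 2304: 365 days.
February 2304: 29 − 11 = 18 days remain (2304 is a leap year, so February has 29 days).
Then March (31), April (30), May (31): 31 + 30 + 31 = 92 days.
June 1, 2304: 1 day.
Residual: 111 days.
Total: 2301 days.
2301 mod 7 = 5, so 5 days after Friday is Wednesday.

Wednesday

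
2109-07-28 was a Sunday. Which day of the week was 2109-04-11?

Count forward from the earlier date (April 11, 2109) to the later (July 28, 2109):
April 2109: 30 − 11 = 19 days remain.
Then May (31), June (30): 31 + 30 = 61 days.
July 1–28, 2109: 28 days.
Total: 19 + 61 + 28 = 108 days.
108 mod 7 = 3, so 3 days before Sunday is Thursday.

Thursday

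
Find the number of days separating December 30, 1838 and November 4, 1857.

Day-of-year of December 30, 1838: 364.
Day-of-year of November 4, 1857: 308.
1838 has 365 days, so 365 − 364 = 1 days remain in 1838.
Full years 1839–1856: 13 common + 5 leap = 13×365 + 5×366 = 6575 days.
Total: 1 + 6575 + 308 = 6884 days.

6884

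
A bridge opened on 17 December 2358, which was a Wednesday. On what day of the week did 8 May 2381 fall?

Friday

From December 17, 2358 to December 17, 2380: 22 years, of which 6 contain a Feb 29 — 16×365 + 6×366 = 8036 days.
December 2380: 31 − 17 = 14 days remain.
Then January (31), February 2381 (28), March (31), April (30): 31 + 28 + 31 + 30 = 120 days.
May 1–8, 2381: 8 days.
Residual: 142 days.
Total: 8178 days.
8178 mod 7 = 2, so 2 days after Wednesday is Friday.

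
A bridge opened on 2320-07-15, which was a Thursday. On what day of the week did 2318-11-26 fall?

Tuesday

Count forward from the earlier date (November 26, 2318) to the later (July 15, 2320):
Day-of-year of November 26, 2318: 330.
Day-of-year of July 15, 2320: 197.
2318 has 365 days, so 365 − 330 = 35 days remain in 2318.
Full years: 2319: 365. Sum = 365.
Total: 35 + 365 + 197 = 597 days.
597 mod 7 = 2, so 2 days before Thursday is Tuesday.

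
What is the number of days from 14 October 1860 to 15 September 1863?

1066

Day-of-year of October 14, 1860: 288.
Day-of-year of September 15, 1863: 258.
1860 has 366 days, so 366 − 288 = 78 days remain in 1860.
Full years: 1861: 365; 1862: 365. Sum = 730.
Total: 78 + 730 + 258 = 1066 days.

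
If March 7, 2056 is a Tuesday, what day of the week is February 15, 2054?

Sunday

Count forward from the earlier date (February 15, 2054) to the later (March 7, 2056):
February 15, 2054 → February 15, 2055: 365 days.
February 15, 2055 → February 15, 2056: 365 days.
February 2056: 29 − 15 = 14 days remain (2056 is a leap year, so February has 29 days).
March 1–7, 2056: 7 days.
Residual: 21 days.
Total: 751 days.
751 mod 7 = 2, so 2 days before Tuesday is Sunday.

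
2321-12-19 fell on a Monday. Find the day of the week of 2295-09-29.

Sunday

Count forward from the earlier date (September 29, 2295) to the later (December 19, 2321):
From September 29, 2295 to September 29, 2321: 26 years, of which 6 contain a Feb 29 — 20×365 + 6×366 = 9496 days.
(2300 is not a leap year (divisible by 100 but not 400).)
September 2321: 30 − 29 = 1 day remains.
Then October (31), November (30): 31 + 30 = 61 days.
December 1–19, 2321: 19 days.
Residual: 81 days.
Total: 9577 days.
9577 mod 7 = 1, so 1 day before Monday is Sunday.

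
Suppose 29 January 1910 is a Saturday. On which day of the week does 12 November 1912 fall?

January 29, 1910 → January 29, 1911: 365 days.
January 29, 1911 → January 29, 1912: 365 days.
January 1912: 31 − 29 = 2 days remain.
Then 9 full months totalling 274 days.
November 1–12, 1912: 12 days.
Residual: 288 days.
Total: 1018 days.
1018 mod 7 = 3, so 3 days after Saturday is Tuesday.

Tuesday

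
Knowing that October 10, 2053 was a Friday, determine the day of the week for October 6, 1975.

Monday

Count forward from the earlier date (October 6, 1975) to the later (October 10, 2053):
Day-of-year of October 6, 1975: 279.
Day-of-year of October 10, 2053: 283.
1975 has 365 days, so 365 − 279 = 86 days remain in 1975.
Full years 1976–2052: 57 common + 20 leap = 57×365 + 20×366 = 28125 days.
Total: 86 + 28125 + 283 = 28494 days.
28494 mod 7 = 4, so 4 days before Friday is Monday.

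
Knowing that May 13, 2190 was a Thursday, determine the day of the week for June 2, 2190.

Wednesday

May 2190: 31 − 13 = 18 days remain.
June 1–2, 2190: 2 days.
Total: 18 + 2 = 20 days.
20 mod 7 = 6, so 6 days after Thursday is Wednesday.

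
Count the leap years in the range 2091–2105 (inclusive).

3

Years divisible by 4 in [2091, 2105]: 2092, 2096, 2100, 2104.
Of these, 2100 is divisible by 100 but not 400, so not leap.
Leap years: 4 − 1 = 3.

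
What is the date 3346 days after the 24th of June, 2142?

the 22nd of August, 2151

Count 3346 days after June 24, 2142:
Day-of-year of June 24, 2142: 175.
Day-of-year of August 22, 2151: 234.
2142 has 365 days, so 365 − 175 = 190 days remain in 2142.
Full years 2143–2150: 6 common + 2 leap = 6×365 + 2×366 = 2922 days.
Total: 190 + 2922 + 234 = 3346 days.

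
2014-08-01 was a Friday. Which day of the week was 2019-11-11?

Monday

August 1, 2014 → August 1, 2015: 365 days.
August 1, 2015 → August 1, 2016: 366 days (2016 is a leap year).
August 1, 2016 → August 1, 2017: 365 days.
August 1, 2017 → August 1, 2018: 365 days.
August 1, 2018 → August 1, 2019: 365 days.
August 2019: 31 − 1 = 30 days remain.
Then September (30), October (31): 30 + 31 = 61 days.
November 1–11, 2019: 11 days.
Residual: 102 days.
Total: 1928 days.
1928 mod 7 = 3, so 3 days after Friday is Monday.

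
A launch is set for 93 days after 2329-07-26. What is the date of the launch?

2329-10-27

Count 93 days after July 26, 2329:
July 2329: 31 − 26 = 5 days remain.
Then August (31), September (30): 31 + 30 = 61 days.
October 1–27, 2329: 27 days.
Total: 5 + 61 + 27 = 93 days.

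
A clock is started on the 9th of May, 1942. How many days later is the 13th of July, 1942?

May 1942: 31 − 9 = 22 days remain.
Then June (30): 30 days.
July 1–13, 1942: 13 days.
Total: 22 + 30 + 13 = 65 days.

65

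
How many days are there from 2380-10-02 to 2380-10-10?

Within October 2380: 10 − 2 = 8 days.

8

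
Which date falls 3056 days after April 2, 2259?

August 14, 2267

Count 3056 days after April 2, 2259:
From April 2, 2259 to April 2, 2267: 8 years, of which 2 contain a Feb 29 — 6×365 + 2×366 = 2922 days.
April 2267: 30 − 2 = 28 days remain.
Then May (31), June (30), July (31): 31 + 30 + 31 = 92 days.
August 1–14, 2267: 14 days.
Residual: 134 days.
Total: 3056 days.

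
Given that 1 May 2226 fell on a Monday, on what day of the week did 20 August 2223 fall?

Count forward from the earlier date (August 20, 2223) to the later (May 1, 2226):
August 20, 2223 → August 20, 2224: 366 days (2224 is a leap year).
August 20, 2224 → August 20, 2225: 365 days.
August 2225: 31 − 20 = 11 days remain.
Then September (30), October (31), November (30), December (31), January (31), February 2226 (28), March (31), April (30): 30 + 31 + 30 + 31 + 31 + 28 + 31 + 30 = 242 days.
May 1, 2226: 1 day.
Residual: 254 days.
Total: 985 days.
985 mod 7 = 5, so 5 days before Monday is Wednesday.

Wednesday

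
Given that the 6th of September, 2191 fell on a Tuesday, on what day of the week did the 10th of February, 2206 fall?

Day-of-year of September 6, 2191: 249.
Day-of-year of February 10, 2206: 41.
2191 has 365 days, so 365 − 249 = 116 days remain in 2191.
Full years 2192–2205: 11 common + 3 leap = 11×365 + 3×366 = 5113 days.
Total: 116 + 5113 + 41 = 5270 days.
5270 mod 7 = 6, so 6 days after Tuesday is Monday.

Monday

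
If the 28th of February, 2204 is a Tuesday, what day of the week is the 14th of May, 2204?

February 2204: 29 − 28 = 1 day remains (2204 is a leap year, so February has 29 days).
Then March (31), April (30): 31 + 30 = 61 days.
May 1–14, 2204: 14 days.
Total: 1 + 61 + 14 = 76 days.
76 mod 7 = 6, so 6 days after Tuesday is Monday.

Monday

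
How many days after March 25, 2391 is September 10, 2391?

169

March 2391: 31 − 25 = 6 days remain.
Then April (30), May (31), June (30), July (31), August (31): 30 + 31 + 30 + 31 + 31 = 153 days.
September 1–10, 2391: 10 days.
Total: 6 + 153 + 10 = 169 days.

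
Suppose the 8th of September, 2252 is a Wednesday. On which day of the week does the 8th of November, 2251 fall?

Saturday

Count forward from the earlier date (November 8, 2251) to the later (September 8, 2252):
Day-of-year of November 8, 2251: 312.
Day-of-year of September 8, 2252: 252.
2251 has 365 days, so 365 − 312 = 53 days remain in 2251.
Total: 53 + 252 = 305 days.
305 mod 7 = 4, so 4 days before Wednesday is Saturday.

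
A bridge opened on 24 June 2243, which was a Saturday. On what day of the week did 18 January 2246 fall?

Sunday

Day-of-year of June 24, 2243: 175.
Day-of-year of January 18, 2246: 18.
2243 has 365 days, so 365 − 175 = 190 days remain in 2243.
Full years: 2244: 366; 2245: 365. Sum = 731.
Total: 190 + 731 + 18 = 939 days.
939 mod 7 = 1, so 1 day after Saturday is Sunday.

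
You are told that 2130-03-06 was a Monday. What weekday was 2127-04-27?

Sunday

Count forward from the earlier date (April 27, 2127) to the later (March 6, 2130):
April 27, 2127 → April 27, 2128: 366 days (2128 is a leap year).
April 27, 2128 → April 27, 2129: 365 days.
April 2129: 30 − 27 = 3 days remain.
Then 10 full months totalling 304 days.
March 1–6, 2130: 6 days.
Residual: 313 days.
Total: 1044 days.
1044 mod 7 = 1, so 1 day before Monday is Sunday.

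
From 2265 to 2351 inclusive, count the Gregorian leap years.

Years divisible by 4: 2268, 2272, …, 2348 — 21 in all.
Of these, 2300 is divisible by 100 but not 400, so not leap.
Leap years: 21 − 1 = 20.

20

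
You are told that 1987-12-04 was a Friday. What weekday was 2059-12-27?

From December 4, 1987 to December 4, 2059: 72 years, of which 18 contain a Feb 29 — 54×365 + 18×366 = 26298 days.
(2000 is a leap year (divisible by 400).)
Within December 2059: 27 − 4 = 23 days.
Total: 26321 days.
26321 mod 7 = 1, so 1 day after Friday is Saturday.

Saturday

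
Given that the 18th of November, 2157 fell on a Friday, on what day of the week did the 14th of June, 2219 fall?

From November 18, 2157 to November 18, 2218: 61 years, of which 14 contain a Feb 29 — 47×365 + 14×366 = 22279 days.
(2200 is not a leap year (divisible by 100 but not 400).)
November 2218: 30 − 18 = 12 days remain.
Then December (31), January (31), February 2219 (28), March (31), April (30), May (31): 31 + 31 + 28 + 31 + 30 + 31 = 182 days.
June 1–14, 2219: 14 days.
Residual: 208 days.
Total: 22487 days.
22487 mod 7 = 3, so 3 days after Friday is Monday.

Monday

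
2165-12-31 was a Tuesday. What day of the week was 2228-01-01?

From December 31, 2165 to December 31, 2227: 62 years, of which 14 contain a Feb 29 — 48×365 + 14×366 = 22644 days.
(2200 is not a leap year (divisible by 100 but not 400).)
December 2227: 31 − 31 = 0 days remain.
January 1, 2228: 1 day.
Residual: 1 days.
Total: 22645 days.
22645 is a multiple of 7, so 2228-01-01 falls on the same weekday: Tuesday.

Tuesday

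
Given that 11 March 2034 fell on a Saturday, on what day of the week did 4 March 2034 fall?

Count forward from the earlier date (March 4, 2034) to the later (March 11, 2034):
Within March 2034: 11 − 4 = 7 days.
7 is a multiple of 7, so 4 March 2034 falls on the same weekday: Saturday.

Saturday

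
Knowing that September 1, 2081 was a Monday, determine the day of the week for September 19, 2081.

Within September 2081: 19 − 1 = 18 days.
18 mod 7 = 4, so 4 days after Monday is Friday.

Friday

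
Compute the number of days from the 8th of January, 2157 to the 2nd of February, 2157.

25

January 2157: 31 − 8 = 23 days remain.
February 1–2, 2157: 2 days (2157 is not a leap year).
Total: 23 + 2 = 25 days.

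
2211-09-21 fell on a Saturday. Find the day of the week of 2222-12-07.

Day-of-year of September 21, 2211: 264.
Day-of-year of December 7, 2222: 341.
2211 has 365 days, so 365 − 264 = 101 days remain in 2211.
Full years 2212–2221: 7 common + 3 leap = 7×365 + 3×366 = 3653 days.
Total: 101 + 3653 + 341 = 4095 days.
4095 is a multiple of 7, so 2222-12-07 falls on the same weekday: Saturday.

Saturday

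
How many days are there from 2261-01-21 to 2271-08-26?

Day-of-year of January 21, 2261: 21.
Day-of-year of August 26, 2271: 238.
2261 has 365 days, so 365 − 21 = 344 days remain in 2261.
Full years 2262–2270: 7 common + 2 leap = 7×365 + 2×366 = 3287 days.
Total: 344 + 3287 + 238 = 3869 days.

3869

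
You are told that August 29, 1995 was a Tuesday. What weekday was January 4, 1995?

Wednesday

Count forward from the earlier date (January 4, 1995) to the later (August 29, 1995):
January 1995: 31 − 4 = 27 days remain.
Then February 1995 (28), March (31), April (30), May (31), June (30), July (31): 28 + 31 + 30 + 31 + 30 + 31 = 181 days.
August 1–29, 1995: 29 days.
Total: 27 + 181 + 29 = 237 days.
237 mod 7 = 6, so 6 days before Tuesday is Wednesday.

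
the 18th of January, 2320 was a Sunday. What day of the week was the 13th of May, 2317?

Count forward from the earlier date (May 13, 2317) to the later (January 18, 2320):
May 13, 2317 → May 13, 2318: 365 days.
May 13, 2318 → May 13, 2319: 365 days.
May 2319: 31 − 13 = 18 days remain.
Then June (30), July (31), August (31), September (30), October (31), November (30), December (31): 30 + 31 + 31 + 30 + 31 + 30 + 31 = 214 days.
January 1–18, 2320: 18 days.
Residual: 250 days.
Total: 980 days.
980 is a multiple of 7, so the 13th of May, 2317 falls on the same weekday: Sunday.

Sunday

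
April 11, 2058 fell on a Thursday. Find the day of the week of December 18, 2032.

Count forward from the earlier date (December 18, 2032) to the later (April 11, 2058):
Day-of-year of December 18, 2032: 353.
Day-of-year of April 11, 2058: 101.
2032 has 366 days, so 366 − 353 = 13 days remain in 2032.
Full years 2033–2057: 19 common + 6 leap = 19×365 + 6×366 = 9131 days.
Total: 13 + 9131 + 101 = 9245 days.
9245 mod 7 = 5, so 5 days before Thursday is Saturday.

Saturday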